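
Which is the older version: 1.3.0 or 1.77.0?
1.3.0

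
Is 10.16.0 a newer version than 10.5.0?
Yes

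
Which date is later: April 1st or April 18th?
April 18th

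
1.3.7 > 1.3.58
False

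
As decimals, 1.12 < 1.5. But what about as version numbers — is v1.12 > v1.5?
True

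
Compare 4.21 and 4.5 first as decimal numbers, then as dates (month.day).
As decimals: 4.21 < 4.5. As dates: 4/21 is later than 4/5 (day 21 > day 5).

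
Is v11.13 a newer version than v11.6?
Yes. Version numbers are compared segment by segment as integers, not as decimals: minor version 13 > 6, so v11.13 > v11.6 (even though the decimal 11.13 < 11.6).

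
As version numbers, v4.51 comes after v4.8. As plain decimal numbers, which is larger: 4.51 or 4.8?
4.8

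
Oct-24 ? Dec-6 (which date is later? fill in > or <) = <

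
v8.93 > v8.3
True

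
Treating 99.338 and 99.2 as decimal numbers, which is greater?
99.338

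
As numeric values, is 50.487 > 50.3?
True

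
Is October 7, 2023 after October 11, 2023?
No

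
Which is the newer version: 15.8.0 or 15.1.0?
15.8.0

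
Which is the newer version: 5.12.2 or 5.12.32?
5.12.32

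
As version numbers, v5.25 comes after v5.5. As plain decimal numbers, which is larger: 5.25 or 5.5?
5.5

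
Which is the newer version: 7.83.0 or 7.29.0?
7.83.0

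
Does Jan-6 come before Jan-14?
Yes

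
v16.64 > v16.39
True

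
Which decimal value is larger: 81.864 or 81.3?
81.864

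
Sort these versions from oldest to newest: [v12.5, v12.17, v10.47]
[v10.47, v12.5, v12.17]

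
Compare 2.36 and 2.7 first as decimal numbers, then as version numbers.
As decimals: 2.36 < 2.7. As versions: v2.36 > v2.7 (minor version 36 > 7).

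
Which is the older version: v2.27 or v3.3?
v2.27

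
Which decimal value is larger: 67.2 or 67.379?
67.379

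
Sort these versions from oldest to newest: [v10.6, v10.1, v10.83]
[v10.1, v10.6, v10.83]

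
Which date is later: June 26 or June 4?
June 26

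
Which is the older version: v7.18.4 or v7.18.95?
v7.18.4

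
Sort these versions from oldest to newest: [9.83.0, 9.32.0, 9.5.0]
[9.5.0, 9.32.0, 9.83.0]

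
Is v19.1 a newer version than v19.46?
No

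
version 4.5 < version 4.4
False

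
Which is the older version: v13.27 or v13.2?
v13.2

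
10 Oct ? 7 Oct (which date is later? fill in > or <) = >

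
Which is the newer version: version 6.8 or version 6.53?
version 6.53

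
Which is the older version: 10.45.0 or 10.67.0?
10.45.0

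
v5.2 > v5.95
False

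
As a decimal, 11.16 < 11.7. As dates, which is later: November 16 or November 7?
November 16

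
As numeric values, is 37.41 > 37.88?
False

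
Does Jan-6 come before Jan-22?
Yes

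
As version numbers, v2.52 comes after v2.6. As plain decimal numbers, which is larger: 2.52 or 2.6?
2.6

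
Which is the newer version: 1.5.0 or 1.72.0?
1.72.0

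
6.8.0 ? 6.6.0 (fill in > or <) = >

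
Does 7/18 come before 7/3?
No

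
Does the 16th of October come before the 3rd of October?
No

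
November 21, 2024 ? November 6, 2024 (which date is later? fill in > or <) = >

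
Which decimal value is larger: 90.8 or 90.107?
90.8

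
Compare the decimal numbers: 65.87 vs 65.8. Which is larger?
65.87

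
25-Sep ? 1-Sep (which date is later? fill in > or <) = >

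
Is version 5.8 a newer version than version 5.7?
Yes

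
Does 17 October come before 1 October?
No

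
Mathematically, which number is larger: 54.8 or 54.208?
54.8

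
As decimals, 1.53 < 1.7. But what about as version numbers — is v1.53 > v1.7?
True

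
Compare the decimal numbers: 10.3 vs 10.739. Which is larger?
10.739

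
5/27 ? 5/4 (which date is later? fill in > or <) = >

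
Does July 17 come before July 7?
No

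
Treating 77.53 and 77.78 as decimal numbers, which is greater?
77.78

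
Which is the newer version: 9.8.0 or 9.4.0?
9.8.0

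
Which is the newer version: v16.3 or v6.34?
v16.3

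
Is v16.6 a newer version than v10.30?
Yes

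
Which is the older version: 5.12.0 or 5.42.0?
5.12.0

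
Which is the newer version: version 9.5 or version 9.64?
version 9.64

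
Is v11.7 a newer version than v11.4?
Yes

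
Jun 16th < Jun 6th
False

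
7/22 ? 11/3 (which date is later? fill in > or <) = <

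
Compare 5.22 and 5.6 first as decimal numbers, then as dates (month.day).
As decimals: 5.22 < 5.6. As dates: 5/22 is later than 5/6 (day 22 > day 6).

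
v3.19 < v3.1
False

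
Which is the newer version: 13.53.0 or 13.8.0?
13.53.0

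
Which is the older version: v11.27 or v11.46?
v11.27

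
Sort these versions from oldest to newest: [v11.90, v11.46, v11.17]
[v11.17, v11.46, v11.90]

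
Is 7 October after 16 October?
No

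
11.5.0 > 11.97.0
False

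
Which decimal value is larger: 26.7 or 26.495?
26.7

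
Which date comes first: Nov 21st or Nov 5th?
Nov 5th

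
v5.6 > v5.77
False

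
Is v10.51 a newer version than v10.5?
Yes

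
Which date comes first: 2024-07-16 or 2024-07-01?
2024-07-01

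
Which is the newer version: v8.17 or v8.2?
v8.17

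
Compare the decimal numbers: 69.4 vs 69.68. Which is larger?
69.68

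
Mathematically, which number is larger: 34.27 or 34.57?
34.57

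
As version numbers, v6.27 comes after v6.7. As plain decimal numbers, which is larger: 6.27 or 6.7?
6.7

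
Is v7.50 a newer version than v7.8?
Yes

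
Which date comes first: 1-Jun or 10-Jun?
1-Jun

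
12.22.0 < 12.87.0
True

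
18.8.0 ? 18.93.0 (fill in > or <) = <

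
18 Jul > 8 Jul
True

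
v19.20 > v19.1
True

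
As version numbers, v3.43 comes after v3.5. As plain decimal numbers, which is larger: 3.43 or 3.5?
3.5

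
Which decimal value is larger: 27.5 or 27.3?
27.5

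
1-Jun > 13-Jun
False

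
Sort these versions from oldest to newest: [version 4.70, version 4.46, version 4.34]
[version 4.34, version 4.46, version 4.70]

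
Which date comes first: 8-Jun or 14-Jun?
8-Jun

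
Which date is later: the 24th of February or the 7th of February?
the 24th of February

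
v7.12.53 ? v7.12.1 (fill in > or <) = >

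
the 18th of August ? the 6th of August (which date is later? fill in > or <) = >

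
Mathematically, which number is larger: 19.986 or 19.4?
19.986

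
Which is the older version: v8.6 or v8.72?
v8.6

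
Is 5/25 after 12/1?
No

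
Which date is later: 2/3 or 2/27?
2/27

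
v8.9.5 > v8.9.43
False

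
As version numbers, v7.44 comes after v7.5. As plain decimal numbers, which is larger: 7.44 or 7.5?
7.5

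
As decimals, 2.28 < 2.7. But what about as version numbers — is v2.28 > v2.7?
True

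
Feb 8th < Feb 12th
True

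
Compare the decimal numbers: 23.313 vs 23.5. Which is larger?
23.5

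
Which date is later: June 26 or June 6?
June 26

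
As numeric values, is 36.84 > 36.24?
True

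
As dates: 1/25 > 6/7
False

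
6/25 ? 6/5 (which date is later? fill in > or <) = >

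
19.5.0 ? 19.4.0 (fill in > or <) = >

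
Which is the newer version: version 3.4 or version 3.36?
version 3.36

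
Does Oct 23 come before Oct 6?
No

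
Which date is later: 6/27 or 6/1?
6/27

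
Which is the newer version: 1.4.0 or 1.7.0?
1.7.0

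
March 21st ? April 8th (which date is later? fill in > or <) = <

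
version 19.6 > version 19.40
False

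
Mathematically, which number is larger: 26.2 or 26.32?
26.32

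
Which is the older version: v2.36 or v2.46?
v2.36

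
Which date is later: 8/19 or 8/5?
8/19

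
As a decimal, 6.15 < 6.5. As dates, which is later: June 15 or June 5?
June 15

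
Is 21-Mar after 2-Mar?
Yes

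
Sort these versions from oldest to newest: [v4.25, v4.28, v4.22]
[v4.22, v4.25, v4.28]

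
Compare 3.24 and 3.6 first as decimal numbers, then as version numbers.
As decimals: 3.24 < 3.6. As versions: v3.24 > v3.6 (minor version 24 > 6).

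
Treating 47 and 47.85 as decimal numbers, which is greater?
47.85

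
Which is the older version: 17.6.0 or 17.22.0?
17.6.0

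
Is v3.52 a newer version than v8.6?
No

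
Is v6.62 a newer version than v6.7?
Yes. Version numbers are compared segment by segment as integers, not as decimals: minor version 62 > 7, so v6.62 > v6.7 (even though the decimal 6.62 < 6.7).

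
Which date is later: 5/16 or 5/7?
5/16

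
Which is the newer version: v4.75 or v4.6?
v4.75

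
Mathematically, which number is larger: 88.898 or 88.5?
88.898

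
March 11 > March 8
True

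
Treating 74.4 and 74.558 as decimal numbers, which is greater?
74.558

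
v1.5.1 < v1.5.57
True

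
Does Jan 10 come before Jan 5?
No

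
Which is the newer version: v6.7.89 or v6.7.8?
v6.7.89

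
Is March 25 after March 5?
Yes. Day 25 comes after day 5 in March — this is a date comparison, not a decimal one (the decimal 3.25 would be smaller than 3.5).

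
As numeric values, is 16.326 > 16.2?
True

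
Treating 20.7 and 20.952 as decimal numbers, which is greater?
20.952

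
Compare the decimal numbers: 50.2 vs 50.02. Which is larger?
50.2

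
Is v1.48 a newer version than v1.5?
Yes. Version numbers are compared segment by segment as integers, not as decimals: minor version 48 > 5, so v1.48 > v1.5 (even though the decimal 1.48 < 1.5).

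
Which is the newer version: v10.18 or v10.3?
v10.18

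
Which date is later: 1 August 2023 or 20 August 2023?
20 August 2023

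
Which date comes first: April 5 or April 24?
April 5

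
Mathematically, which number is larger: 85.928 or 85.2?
85.928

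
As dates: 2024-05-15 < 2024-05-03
False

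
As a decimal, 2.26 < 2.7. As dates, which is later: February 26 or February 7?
February 26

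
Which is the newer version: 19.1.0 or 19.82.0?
19.82.0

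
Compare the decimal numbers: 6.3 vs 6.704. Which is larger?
6.704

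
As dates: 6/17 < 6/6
False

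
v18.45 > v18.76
False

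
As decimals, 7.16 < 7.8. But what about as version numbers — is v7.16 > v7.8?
True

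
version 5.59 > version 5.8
True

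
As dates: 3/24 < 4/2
True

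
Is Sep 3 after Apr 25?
Yes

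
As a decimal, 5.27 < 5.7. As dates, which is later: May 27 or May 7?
May 27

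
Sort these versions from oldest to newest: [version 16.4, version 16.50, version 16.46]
[version 16.4, version 16.46, version 16.50]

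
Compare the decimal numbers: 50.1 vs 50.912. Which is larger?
50.912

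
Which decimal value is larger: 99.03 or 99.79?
99.79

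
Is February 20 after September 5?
No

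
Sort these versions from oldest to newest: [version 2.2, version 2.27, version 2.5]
[version 2.2, version 2.5, version 2.27]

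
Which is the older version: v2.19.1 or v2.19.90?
v2.19.1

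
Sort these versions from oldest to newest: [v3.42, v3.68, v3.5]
[v3.5, v3.42, v3.68]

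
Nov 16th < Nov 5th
False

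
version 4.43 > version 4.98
False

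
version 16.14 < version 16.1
False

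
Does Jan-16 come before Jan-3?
No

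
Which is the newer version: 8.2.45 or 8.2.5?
8.2.45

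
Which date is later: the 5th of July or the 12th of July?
the 12th of July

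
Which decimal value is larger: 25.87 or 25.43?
25.87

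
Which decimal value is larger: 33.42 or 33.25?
33.42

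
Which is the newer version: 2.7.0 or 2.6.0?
2.7.0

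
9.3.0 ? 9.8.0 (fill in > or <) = <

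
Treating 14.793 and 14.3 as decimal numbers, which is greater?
14.793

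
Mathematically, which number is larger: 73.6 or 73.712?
73.712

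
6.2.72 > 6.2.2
True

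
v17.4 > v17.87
False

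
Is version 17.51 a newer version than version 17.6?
Yes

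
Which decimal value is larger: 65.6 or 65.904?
65.904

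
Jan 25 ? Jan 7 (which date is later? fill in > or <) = >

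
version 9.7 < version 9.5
False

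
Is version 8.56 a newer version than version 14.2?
No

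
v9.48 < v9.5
False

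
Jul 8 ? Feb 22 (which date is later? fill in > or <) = >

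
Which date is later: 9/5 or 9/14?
9/14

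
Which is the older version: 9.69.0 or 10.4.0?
9.69.0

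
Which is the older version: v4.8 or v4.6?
v4.6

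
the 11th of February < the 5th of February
False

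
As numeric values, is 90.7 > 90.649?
True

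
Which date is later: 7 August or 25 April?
7 August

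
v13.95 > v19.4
False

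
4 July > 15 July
False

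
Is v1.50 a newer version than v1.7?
Yes. Version numbers are compared segment by segment as integers, not as decimals: minor version 50 > 7, so v1.50 > v1.7 (even though the decimal 1.50 < 1.7).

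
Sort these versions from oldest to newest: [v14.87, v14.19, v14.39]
[v14.19, v14.39, v14.87]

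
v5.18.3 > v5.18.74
False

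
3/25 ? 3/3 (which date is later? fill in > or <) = >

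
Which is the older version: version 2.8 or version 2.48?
version 2.8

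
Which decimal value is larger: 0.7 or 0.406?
0.7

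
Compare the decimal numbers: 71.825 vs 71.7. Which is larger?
71.825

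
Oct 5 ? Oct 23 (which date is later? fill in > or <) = <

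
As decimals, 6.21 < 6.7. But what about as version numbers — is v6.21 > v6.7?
True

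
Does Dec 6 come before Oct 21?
No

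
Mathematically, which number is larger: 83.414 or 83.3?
83.414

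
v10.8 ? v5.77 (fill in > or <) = >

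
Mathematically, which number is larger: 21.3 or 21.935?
21.935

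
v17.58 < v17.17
False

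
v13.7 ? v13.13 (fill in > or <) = <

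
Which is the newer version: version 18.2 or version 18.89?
version 18.89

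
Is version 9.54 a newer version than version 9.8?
Yes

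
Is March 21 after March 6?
Yes. Day 21 comes after day 6 in March — this is a date comparison, not a decimal one (the decimal 3.21 would be smaller than 3.6).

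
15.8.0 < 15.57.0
True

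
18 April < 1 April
False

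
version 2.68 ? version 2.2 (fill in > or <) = >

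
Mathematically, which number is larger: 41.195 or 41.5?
41.5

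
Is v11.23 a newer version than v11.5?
Yes. Version numbers are compared segment by segment as integers, not as decimals: minor version 23 > 5, so v11.23 > v11.5 (even though the decimal 11.23 < 11.5).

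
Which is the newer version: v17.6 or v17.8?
v17.8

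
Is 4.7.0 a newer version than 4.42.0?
No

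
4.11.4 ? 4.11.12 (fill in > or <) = <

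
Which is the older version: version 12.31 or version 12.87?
version 12.31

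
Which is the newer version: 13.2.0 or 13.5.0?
13.5.0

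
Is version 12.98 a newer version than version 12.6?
Yes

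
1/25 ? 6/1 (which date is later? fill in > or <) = <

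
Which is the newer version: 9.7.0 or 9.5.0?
9.7.0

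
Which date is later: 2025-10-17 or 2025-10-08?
2025-10-17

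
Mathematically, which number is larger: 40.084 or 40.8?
40.8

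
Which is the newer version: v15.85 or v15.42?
v15.85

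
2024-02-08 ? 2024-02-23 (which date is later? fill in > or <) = <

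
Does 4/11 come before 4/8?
No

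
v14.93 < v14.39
False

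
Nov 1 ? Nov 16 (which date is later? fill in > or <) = <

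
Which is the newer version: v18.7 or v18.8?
v18.8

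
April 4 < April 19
True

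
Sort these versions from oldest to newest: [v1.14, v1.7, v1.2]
[v1.2, v1.7, v1.14]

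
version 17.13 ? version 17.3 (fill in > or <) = >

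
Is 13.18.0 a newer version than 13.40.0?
No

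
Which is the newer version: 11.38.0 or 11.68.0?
11.68.0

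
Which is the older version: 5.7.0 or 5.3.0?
5.3.0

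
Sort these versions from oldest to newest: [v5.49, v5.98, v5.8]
[v5.8, v5.49, v5.98]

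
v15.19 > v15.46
False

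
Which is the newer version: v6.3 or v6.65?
v6.65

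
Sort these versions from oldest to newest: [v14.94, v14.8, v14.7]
[v14.7, v14.8, v14.94]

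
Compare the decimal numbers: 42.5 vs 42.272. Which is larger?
42.5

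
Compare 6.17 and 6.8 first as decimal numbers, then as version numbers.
As decimals: 6.17 < 6.8. As versions: v6.17 > v6.8 (minor version 17 > 8).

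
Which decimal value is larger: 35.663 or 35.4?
35.663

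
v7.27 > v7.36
False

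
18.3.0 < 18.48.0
True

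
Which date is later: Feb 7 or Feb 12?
Feb 12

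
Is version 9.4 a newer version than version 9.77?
No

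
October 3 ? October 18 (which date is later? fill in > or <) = <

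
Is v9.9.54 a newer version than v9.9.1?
Yes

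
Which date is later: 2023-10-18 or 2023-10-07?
2023-10-18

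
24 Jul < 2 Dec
True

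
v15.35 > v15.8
True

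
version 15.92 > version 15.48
True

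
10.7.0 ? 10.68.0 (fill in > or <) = <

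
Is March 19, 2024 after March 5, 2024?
Yes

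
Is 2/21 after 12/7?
No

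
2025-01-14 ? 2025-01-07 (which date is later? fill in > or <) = >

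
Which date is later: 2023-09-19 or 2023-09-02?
2023-09-19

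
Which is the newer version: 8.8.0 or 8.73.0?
8.73.0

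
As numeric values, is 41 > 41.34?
False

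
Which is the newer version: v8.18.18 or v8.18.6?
v8.18.18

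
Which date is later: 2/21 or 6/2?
6/2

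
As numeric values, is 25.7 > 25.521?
True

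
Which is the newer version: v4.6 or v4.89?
v4.89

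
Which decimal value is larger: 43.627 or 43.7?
43.7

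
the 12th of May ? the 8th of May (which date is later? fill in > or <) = >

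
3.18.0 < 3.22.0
True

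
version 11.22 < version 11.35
True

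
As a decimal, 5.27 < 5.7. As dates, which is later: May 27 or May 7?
May 27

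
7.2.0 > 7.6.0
False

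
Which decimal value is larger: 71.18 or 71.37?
71.37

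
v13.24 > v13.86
False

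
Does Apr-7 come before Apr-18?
Yes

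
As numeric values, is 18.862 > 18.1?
True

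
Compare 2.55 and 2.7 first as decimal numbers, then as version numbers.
As decimals: 2.55 < 2.7. As versions: v2.55 > v2.7 (minor version 55 > 7).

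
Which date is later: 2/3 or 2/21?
2/21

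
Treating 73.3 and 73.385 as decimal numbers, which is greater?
73.385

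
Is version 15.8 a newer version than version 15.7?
Yes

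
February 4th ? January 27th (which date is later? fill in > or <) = >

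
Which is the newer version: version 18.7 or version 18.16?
version 18.16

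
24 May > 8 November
False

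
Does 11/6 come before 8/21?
No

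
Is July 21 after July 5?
Yes. Day 21 comes after day 5 in July — this is a date comparison, not a decimal one (the decimal 7.21 would be smaller than 7.5).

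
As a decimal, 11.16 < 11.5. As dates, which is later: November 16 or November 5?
November 16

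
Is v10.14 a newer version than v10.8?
Yes. Version numbers are compared segment by segment as integers, not as decimals: minor version 14 > 8, so v10.14 > v10.8 (even though the decimal 10.14 < 10.8).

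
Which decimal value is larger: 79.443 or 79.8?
79.8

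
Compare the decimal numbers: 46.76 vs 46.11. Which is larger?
46.76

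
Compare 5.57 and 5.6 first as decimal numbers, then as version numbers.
As decimals: 5.57 < 5.6. As versions: v5.57 > v5.6 (minor version 57 > 6).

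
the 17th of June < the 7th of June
False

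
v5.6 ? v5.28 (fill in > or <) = <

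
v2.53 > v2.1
True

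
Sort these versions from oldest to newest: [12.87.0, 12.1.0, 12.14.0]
[12.1.0, 12.14.0, 12.87.0]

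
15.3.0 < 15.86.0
True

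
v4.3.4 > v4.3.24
False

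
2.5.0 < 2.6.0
True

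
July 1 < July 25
True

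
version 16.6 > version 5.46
True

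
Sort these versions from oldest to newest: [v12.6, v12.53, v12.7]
[v12.6, v12.7, v12.53]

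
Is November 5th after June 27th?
Yes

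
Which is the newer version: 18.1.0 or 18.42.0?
18.42.0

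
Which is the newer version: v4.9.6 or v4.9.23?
v4.9.23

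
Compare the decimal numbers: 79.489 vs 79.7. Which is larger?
79.7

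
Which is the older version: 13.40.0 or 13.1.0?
13.1.0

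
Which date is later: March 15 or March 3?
March 15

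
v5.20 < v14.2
True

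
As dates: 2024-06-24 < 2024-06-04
False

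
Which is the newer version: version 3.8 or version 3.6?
version 3.8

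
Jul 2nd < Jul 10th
True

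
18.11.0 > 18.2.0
True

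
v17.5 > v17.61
False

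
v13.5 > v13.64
False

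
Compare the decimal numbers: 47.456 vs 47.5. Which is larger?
47.5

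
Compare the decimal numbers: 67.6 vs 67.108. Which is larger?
67.6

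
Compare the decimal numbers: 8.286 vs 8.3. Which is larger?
8.3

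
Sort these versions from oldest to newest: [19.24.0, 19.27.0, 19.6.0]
[19.6.0, 19.24.0, 19.27.0]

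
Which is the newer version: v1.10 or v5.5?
v5.5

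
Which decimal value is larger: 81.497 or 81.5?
81.5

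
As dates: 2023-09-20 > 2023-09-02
True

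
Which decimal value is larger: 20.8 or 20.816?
20.816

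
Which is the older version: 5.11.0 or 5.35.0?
5.11.0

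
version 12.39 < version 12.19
False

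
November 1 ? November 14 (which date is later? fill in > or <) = <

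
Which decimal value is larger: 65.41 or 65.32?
65.41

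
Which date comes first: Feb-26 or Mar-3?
Feb-26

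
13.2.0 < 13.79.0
True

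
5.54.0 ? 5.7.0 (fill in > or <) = >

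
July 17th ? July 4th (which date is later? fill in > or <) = >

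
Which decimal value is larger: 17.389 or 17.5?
17.5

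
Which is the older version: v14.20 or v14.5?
v14.5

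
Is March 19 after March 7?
Yes. Day 19 comes after day 7 in March — this is a date comparison, not a decimal one (the decimal 3.19 would be smaller than 3.7).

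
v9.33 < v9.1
False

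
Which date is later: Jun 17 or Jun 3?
Jun 17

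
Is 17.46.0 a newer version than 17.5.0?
Yes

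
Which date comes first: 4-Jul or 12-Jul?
4-Jul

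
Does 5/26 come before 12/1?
Yes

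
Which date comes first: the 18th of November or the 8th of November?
the 8th of November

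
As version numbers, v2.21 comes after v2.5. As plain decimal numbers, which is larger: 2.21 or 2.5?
2.5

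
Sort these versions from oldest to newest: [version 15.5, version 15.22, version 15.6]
[version 15.5, version 15.6, version 15.22]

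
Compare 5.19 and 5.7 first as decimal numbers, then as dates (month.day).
As decimals: 5.19 < 5.7. As dates: 5/19 is later than 5/7 (day 19 > day 7).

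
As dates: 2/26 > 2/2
True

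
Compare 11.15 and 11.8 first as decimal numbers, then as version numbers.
As decimals: 11.15 < 11.8. As versions: v11.15 > v11.8 (minor version 15 > 8).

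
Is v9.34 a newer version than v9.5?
Yes. Version numbers are compared segment by segment as integers, not as decimals: minor version 34 > 5, so v9.34 > v9.5 (even though the decimal 9.34 < 9.5).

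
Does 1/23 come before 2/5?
Yes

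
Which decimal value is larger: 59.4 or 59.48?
59.48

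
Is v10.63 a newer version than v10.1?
Yes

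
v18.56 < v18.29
False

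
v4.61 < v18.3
True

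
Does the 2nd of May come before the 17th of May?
Yes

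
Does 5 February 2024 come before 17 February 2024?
Yes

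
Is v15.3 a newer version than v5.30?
Yes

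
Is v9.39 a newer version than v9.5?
Yes. Version numbers are compared segment by segment as integers, not as decimals: minor version 39 > 5, so v9.39 > v9.5 (even though the decimal 9.39 < 9.5).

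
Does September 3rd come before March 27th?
No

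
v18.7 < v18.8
True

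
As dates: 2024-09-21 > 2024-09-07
True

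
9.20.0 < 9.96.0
True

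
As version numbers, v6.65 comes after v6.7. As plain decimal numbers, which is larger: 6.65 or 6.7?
6.7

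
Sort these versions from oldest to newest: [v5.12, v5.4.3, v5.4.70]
[v5.4.3, v5.4.70, v5.12]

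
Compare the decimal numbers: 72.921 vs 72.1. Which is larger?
72.921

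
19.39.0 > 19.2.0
True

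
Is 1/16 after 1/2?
Yes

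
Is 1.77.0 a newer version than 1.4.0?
Yes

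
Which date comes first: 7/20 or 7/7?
7/7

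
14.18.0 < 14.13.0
False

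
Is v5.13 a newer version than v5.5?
Yes. Version numbers are compared segment by segment as integers, not as decimals: minor version 13 > 5, so v5.13 > v5.5 (even though the decimal 5.13 < 5.5).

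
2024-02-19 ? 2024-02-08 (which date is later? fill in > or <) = >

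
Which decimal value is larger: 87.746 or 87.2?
87.746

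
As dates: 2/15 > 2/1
True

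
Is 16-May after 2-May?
Yes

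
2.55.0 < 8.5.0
True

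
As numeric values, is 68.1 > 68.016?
True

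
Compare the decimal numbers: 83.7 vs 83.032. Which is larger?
83.7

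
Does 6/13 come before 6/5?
No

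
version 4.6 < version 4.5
False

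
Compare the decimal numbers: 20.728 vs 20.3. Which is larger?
20.728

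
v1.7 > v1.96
False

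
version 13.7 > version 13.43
False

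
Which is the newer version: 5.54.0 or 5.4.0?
5.54.0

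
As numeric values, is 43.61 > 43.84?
False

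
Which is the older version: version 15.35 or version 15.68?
version 15.35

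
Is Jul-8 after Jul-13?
No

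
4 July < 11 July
True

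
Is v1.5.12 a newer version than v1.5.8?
Yes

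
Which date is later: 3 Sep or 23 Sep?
23 Sep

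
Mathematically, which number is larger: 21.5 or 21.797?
21.797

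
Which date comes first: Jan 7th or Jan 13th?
Jan 7th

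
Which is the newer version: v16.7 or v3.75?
v16.7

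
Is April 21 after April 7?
Yes. Day 21 comes after day 7 in April — this is a date comparison, not a decimal one (the decimal 4.21 would be smaller than 4.7).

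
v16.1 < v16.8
True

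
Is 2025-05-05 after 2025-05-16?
No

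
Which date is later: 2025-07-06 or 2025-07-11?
2025-07-11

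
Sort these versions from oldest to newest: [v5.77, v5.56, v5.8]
[v5.8, v5.56, v5.77]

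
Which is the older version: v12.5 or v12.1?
v12.1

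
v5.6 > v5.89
False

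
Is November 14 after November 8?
Yes. Day 14 comes after day 8 in November — this is a date comparison, not a decimal one (the decimal 11.14 would be smaller than 11.8).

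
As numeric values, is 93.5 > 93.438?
True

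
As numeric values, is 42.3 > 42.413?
False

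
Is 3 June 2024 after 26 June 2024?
No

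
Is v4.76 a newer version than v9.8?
No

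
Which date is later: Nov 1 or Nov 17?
Nov 17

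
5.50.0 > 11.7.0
False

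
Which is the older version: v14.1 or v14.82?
v14.1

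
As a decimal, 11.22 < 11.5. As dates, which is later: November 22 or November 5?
November 22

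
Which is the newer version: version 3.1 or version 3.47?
version 3.47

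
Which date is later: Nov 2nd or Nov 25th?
Nov 25th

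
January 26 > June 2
False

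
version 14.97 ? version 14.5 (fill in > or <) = >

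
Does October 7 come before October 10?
Yes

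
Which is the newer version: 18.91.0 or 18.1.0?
18.91.0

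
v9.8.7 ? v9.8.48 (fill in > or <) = <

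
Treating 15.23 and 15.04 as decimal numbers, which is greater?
15.23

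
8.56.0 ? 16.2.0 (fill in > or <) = <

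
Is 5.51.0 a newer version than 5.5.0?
Yes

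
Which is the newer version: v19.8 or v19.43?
v19.43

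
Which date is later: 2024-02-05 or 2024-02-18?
2024-02-18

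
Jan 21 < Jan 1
False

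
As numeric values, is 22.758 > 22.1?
True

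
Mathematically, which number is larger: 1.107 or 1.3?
1.3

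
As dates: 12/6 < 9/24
False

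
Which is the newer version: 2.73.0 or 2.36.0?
2.73.0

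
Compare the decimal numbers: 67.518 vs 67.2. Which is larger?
67.518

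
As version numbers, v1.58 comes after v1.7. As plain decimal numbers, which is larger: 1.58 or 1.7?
1.7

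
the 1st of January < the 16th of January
True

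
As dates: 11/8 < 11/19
True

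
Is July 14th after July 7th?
Yes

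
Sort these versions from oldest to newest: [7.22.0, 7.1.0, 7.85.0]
[7.1.0, 7.22.0, 7.85.0]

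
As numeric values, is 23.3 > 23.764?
False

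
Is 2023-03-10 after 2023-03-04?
Yes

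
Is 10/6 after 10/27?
No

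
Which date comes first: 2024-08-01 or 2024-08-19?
2024-08-01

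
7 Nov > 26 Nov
False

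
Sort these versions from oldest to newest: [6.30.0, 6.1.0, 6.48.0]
[6.1.0, 6.30.0, 6.48.0]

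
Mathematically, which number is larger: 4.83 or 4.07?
4.83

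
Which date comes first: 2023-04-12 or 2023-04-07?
2023-04-07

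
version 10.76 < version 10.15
False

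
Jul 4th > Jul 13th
False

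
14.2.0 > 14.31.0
False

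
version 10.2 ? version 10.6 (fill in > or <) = <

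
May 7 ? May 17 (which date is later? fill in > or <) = <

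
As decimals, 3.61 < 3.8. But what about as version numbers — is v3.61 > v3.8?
True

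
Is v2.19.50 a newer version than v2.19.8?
Yes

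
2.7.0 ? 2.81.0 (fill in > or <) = <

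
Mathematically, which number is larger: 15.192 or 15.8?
15.8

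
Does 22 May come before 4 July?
Yes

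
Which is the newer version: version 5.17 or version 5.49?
version 5.49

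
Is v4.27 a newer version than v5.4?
No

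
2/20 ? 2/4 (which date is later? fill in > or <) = >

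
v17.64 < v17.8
False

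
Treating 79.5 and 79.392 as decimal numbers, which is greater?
79.5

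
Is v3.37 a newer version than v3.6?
Yes. Version numbers are compared segment by segment as integers, not as decimals: minor version 37 > 6, so v3.37 > v3.6 (even though the decimal 3.37 < 3.6).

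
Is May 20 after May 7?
Yes. Day 20 comes after day 7 in May — this is a date comparison, not a decimal one (the decimal 5.20 would be smaller than 5.7).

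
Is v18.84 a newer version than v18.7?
Yes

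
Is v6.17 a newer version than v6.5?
Yes. Version numbers are compared segment by segment as integers, not as decimals: minor version 17 > 5, so v6.17 > v6.5 (even though the decimal 6.17 < 6.5).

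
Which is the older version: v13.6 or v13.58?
v13.6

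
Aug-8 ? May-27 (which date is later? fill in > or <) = >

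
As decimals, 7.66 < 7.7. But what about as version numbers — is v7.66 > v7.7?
True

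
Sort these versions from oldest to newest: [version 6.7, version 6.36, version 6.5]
[version 6.5, version 6.7, version 6.36]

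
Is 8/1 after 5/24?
Yes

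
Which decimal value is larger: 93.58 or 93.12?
93.58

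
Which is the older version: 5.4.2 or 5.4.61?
5.4.2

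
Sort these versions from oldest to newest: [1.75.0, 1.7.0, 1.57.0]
[1.7.0, 1.57.0, 1.75.0]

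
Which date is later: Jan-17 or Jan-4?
Jan-17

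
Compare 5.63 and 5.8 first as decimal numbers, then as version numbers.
As decimals: 5.63 < 5.8. As versions: v5.63 > v5.8 (minor version 63 > 8).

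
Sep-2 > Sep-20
False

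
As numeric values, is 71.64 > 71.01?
True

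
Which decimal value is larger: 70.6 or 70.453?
70.6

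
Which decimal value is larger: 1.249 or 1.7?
1.7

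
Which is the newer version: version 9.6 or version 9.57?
version 9.57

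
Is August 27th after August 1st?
Yes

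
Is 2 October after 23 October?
No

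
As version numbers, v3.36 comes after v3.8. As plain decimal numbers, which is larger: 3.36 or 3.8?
3.8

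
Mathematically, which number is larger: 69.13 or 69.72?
69.72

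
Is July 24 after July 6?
Yes. Day 24 comes after day 6 in July — this is a date comparison, not a decimal one (the decimal 7.24 would be smaller than 7.6).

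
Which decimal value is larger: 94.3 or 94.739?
94.739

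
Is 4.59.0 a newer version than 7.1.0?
No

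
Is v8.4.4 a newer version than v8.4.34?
No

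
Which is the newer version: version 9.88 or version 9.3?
version 9.88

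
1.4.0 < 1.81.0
True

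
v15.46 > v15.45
True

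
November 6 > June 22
True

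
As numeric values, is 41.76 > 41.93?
False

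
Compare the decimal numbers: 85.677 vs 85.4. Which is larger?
85.677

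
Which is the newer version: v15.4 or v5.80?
v15.4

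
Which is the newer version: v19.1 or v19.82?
v19.82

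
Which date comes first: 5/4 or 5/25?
5/4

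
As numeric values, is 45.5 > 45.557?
False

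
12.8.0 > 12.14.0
False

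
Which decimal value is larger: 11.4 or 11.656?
11.656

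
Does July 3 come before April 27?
No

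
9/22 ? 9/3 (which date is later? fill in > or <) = >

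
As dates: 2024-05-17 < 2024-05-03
False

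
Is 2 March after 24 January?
Yes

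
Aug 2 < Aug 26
True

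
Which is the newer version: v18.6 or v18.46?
v18.46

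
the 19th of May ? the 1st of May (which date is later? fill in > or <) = >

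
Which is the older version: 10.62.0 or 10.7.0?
10.7.0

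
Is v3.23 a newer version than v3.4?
Yes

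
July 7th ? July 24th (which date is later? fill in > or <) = <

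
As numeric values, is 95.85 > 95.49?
True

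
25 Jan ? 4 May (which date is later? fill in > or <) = <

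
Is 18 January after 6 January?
Yes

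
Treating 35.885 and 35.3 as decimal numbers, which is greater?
35.885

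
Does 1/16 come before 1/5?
No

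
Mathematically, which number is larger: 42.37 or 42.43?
42.43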